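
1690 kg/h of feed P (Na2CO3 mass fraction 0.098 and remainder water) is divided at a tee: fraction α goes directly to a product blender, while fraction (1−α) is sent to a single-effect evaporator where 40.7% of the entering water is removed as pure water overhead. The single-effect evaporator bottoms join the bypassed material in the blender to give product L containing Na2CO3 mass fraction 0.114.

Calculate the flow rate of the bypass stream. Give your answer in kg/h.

1044 kg/h

All 1690×0.098 = 165.62 kg/h of Na2CO3 reaches L, so L = 165.62/0.114 = 1452.8 kg/h and vapour = 237.19 kg/h.
The evaporator receives (1−α)·1690 of feed at 0.902 water and removes 0.407 of that water:
0.407×0.902×(1−α)×1690 = 237.19
(1−α) = 237.19/620.42 = 0.3823;  α = 0.6177.
Bypass flow = 0.6177×1690 = 1043.9 kg/h.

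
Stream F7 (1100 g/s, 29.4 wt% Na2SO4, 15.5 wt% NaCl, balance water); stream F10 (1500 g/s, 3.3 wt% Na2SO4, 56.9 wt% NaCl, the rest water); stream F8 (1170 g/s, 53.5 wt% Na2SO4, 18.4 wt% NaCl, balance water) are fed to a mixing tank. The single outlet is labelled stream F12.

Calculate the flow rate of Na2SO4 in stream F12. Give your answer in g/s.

Na2SO4 out = Na2SO4 in = 1100×0.294 + 1500×0.033 + 1170×0.535 = 998.85 g/s.

998.9 g/s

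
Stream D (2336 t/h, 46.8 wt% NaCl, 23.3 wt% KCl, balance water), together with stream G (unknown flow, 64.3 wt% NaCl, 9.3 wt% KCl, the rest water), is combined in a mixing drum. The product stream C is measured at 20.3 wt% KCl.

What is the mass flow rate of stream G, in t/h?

637.1 t/h

Let G be the unknown flow. Total out = 2336 + G.
KCl balance: 544.29 + 0.093·G = 0.203·(2336 + G)
(0.093 − 0.203)·G = 0.203×2336 − 544.29 = -70.08
G = -70.08 / -0.110 = 637.09 t/h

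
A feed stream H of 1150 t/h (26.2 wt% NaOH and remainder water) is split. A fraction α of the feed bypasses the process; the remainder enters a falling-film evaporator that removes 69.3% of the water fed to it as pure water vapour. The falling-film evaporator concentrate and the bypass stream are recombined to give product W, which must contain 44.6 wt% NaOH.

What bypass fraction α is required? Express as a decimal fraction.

0.193

All 1150×0.262 = 301.3 t/h of NaOH reaches W, so W = 301.3/0.446 = 675.56 t/h and vapour = 474.44 t/h.
The evaporator receives (1−α)·1150 of feed at 0.738 water and removes 0.693 of that water:
0.693×0.738×(1−α)×1150 = 474.44
(1−α) = 474.44/588.15 = 0.8067;  α = 0.1933.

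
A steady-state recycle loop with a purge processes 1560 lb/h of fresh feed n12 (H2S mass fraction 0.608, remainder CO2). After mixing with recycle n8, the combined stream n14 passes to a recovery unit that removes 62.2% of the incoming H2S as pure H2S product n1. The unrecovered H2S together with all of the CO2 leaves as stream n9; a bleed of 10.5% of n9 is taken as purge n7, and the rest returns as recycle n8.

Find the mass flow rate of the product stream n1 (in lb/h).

H2S in n14: m_A = 1560×0.608 + (1−0.105)·(1−0.622)·m_A, so m_A = 948.48/0.6617 = 1433.4 lb/h.
Product n1 = 0.622×1433.4 = 891.59 lb/h.

891.6 lb/h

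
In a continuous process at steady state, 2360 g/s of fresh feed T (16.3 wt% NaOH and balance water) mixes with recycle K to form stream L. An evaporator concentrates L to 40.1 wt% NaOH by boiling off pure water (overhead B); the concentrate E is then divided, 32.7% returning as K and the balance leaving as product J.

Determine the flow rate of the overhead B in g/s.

1401 g/s

Overall NaOH balance (none leaves overhead): NaOH in fresh feed = NaOH in product, i.e. 2360×0.163 = (1−0.327)·E·0.401.
E = 384.68/(0.401×0.673) = 1425.4 g/s.
Recycle K = 0.327×1425.4 = 466.11 g/s.
Combined feed L = 2360 + 466.11 = 2826.1 g/s.
Overhead B = L − E = 2826.1 − 1425.4 = 1400.7 g/s.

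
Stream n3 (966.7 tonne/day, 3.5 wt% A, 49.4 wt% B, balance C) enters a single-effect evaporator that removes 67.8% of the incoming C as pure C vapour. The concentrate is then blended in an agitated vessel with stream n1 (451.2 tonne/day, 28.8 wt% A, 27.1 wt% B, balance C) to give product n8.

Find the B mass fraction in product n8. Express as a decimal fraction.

Vapour removed = 0.678×0.471×966.7 = 308.7 tonne/day; concentrate = 658 tonne/day.
B reaching the mixer = 477.55 (from concentrate) + 451.2×0.271 = 599.83 tonne/day.
Product flow = 658 + 451.2 = 1109.2 tonne/day; B fraction = 0.541.

0.541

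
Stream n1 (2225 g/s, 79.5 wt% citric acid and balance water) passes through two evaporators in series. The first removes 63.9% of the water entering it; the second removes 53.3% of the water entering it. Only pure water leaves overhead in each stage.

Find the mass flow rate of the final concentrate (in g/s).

1846 g/s

water in feed = 2225×0.205 = 456.12 g/s.
After stage 1: water left = (1−0.639)×456.12 = 164.66; stream total = 1933.5 g/s.
After stage 2: water left = (1−0.533)×164.66 = 76.897; final concentrate = 1845.8 g/s.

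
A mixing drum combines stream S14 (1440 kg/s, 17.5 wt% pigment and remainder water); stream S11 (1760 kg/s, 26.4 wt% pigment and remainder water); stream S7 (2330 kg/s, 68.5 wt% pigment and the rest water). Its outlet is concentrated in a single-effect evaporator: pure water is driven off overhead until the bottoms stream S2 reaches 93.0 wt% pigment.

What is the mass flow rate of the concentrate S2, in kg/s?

pigment entering = 1440×0.175 + 1760×0.264 + 2330×0.685 = 2312.7 kg/s.
All pigment reports to S2, so S2 = 2312.7/0.930 = 2486.8 kg/s.

2487 kg/s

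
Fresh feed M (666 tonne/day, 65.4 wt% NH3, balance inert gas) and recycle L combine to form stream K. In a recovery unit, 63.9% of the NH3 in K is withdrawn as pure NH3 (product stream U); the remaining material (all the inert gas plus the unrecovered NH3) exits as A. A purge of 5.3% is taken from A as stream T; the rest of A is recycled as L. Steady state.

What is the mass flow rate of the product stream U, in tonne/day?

NH3 in K: m_A = 666×0.654 + (1−0.053)·(1−0.639)·m_A, so m_A = 435.56/0.6581 = 661.82 tonne/day.
Product U = 0.639×661.82 = 422.9 tonne/day.

422.9 tonne/day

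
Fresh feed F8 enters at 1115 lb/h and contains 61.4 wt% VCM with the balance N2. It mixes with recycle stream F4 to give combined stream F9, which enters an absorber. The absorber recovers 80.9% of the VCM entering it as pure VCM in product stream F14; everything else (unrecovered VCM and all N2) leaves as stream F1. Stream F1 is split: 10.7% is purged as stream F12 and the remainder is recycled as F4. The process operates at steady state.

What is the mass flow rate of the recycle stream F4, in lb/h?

3733 lb/h

N2 enters only via F8 and leaves only via the purge: 1115×0.386 = 0.107×(N2 in F1), and the absorber passes all N2, so N2 in F9 = N2 in F1 = 4022.3 lb/h.
VCM in F9: m_A = 1115×0.614 + (1−0.107)·(1−0.809)·m_A, so m_A = 684.61/0.8294 = 825.39 lb/h.
F1 = (1−0.809)×825.39 + 4022.3 = 4180 lb/h.
Recycle F4 = (1−0.107)×4180 = 3732.7 lb/h.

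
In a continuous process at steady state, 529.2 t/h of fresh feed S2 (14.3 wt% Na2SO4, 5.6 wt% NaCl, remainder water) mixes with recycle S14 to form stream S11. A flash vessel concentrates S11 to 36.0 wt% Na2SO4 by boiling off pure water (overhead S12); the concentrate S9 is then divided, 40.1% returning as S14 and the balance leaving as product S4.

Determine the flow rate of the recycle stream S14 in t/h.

Overall Na2SO4 balance (none leaves overhead): Na2SO4 in fresh feed = Na2SO4 in product, i.e. 529.2×0.143 = (1−0.401)·S9·0.360.
S9 = 75.676/(0.360×0.599) = 350.93 t/h.
Recycle S14 = 0.401×350.93 = 140.72 t/h.

140.7 t/h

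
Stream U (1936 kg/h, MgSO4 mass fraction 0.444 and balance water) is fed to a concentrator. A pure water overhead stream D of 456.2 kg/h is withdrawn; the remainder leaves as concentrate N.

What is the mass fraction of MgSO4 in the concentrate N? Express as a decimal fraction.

0.581

MgSO4 is not removed: 1936×0.444 = 859.58 kg/h of MgSO4 enters N.
Concentrate = 1936 − 456.2 = 1479.8 kg/h.
Mass fraction = 859.58/1479.8 = 0.581.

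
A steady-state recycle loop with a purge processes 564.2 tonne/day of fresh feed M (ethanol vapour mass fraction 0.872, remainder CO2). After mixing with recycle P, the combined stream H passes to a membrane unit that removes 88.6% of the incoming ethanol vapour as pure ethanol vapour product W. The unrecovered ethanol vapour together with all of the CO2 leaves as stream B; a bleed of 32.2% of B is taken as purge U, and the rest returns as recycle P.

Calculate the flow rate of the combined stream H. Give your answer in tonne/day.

757.5 tonne/day

CO2 enters only via M and leaves only via the purge: 564.2×0.128 = 0.322×(CO2 in B), and the membrane unit passes all CO2, so CO2 in H = CO2 in B = 224.28 tonne/day.
ethanol vapour in H: m_A = 564.2×0.872 + (1−0.322)·(1−0.886)·m_A, so m_A = 491.98/0.9227 = 533.19 tonne/day.
H = 533.19 + 224.28 = 757.47 tonne/day.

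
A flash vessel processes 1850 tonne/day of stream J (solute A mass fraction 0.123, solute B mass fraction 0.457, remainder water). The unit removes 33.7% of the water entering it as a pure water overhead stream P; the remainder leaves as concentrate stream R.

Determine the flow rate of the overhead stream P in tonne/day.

water entering = 1850×0.420 = 777 tonne/day; overhead removed = 0.337×777 = 261.85 tonne/day.

261.8 tonne/day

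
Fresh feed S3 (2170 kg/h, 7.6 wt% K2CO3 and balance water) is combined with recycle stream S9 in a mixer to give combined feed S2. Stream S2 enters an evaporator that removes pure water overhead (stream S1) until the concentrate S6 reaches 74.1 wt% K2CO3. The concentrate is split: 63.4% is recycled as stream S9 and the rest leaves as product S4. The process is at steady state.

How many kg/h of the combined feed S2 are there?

Overall K2CO3 balance (none leaves overhead): K2CO3 in fresh feed = K2CO3 in product, i.e. 2170×0.076 = (1−0.634)·S6·0.741.
S6 = 164.92/(0.741×0.366) = 608.1 kg/h.
Recycle S9 = 0.634×608.1 = 385.53 kg/h.
Combined feed S2 = 2170 + 385.53 = 2555.5 kg/h.

2556 kg/h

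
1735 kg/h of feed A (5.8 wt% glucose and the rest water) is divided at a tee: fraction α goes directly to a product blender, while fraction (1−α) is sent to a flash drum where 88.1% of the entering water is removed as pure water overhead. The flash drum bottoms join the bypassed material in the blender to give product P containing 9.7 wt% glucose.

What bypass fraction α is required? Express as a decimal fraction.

0.516

All 1735×0.058 = 100.63 kg/h of glucose reaches P, so P = 100.63/0.097 = 1037.4 kg/h and vapour = 697.58 kg/h.
The evaporator receives (1−α)·1735 of feed at 0.942 water and removes 0.881 of that water:
0.881×0.942×(1−α)×1735 = 697.58
(1−α) = 697.58/1439.9 = 0.4845;  α = 0.5155.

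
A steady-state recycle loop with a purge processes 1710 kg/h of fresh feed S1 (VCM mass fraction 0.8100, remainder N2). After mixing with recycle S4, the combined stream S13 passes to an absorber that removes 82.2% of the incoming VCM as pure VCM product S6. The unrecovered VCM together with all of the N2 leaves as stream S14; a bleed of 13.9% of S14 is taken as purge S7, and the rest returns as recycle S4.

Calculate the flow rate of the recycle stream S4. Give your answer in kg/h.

2263 kg/h

N2 enters only via S1 and leaves only via the purge: 1710×0.190 = 0.139×(N2 in S14), and the absorber passes all N2, so N2 in S13 = N2 in S14 = 2337.4 kg/h.
VCM in S13: m_A = 1710×0.810 + (1−0.139)·(1−0.822)·m_A, so m_A = 1385.1/0.8467 = 1635.8 kg/h.
S14 = (1−0.822)×1635.8 + 2337.4 = 2628.6 kg/h.
Recycle S4 = (1−0.139)×2628.6 = 2263.2 kg/h.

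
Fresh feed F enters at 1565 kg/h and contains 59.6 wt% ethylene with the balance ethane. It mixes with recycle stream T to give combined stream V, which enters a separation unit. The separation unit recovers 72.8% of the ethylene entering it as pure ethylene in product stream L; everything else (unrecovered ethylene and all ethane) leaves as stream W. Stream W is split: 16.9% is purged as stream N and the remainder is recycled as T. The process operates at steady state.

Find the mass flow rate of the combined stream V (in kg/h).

ethane enters only via F and leaves only via the purge: 1565×0.404 = 0.169×(ethane in W), and the separation unit passes all ethane, so ethane in V = ethane in W = 3741.2 kg/h.
ethylene in V: m_A = 1565×0.596 + (1−0.169)·(1−0.728)·m_A, so m_A = 932.74/0.7740 = 1205.1 kg/h.
V = 1205.1 + 3741.2 = 4946.3 kg/h.

4946 kg/h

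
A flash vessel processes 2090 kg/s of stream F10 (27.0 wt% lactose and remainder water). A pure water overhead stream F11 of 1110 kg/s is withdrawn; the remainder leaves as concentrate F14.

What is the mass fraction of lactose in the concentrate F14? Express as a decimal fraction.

0.576

lactose is not removed: 2090×0.270 = 564.3 kg/s of lactose enters F14.
Concentrate = 2090 − 1110 = 980 kg/s.
Mass fraction = 564.3/980 = 0.576.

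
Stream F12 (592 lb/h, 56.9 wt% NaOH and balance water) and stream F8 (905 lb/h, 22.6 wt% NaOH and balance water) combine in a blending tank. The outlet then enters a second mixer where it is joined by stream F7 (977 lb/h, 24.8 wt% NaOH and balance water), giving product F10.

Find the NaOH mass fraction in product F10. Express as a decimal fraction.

0.317

Overall, product flow = 2474 lb/h.
NaOH in = 592×0.569 + 905×0.226 + 977×0.248 = 783.67 lb/h.
NaOH fraction in F10 = 0.317.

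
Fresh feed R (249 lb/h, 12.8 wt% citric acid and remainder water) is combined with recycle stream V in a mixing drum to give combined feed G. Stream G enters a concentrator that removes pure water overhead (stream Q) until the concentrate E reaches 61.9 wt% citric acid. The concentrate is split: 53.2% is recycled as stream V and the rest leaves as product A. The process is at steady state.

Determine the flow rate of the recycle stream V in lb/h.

58.53 lb/h

Overall citric acid balance (none leaves overhead): citric acid in fresh feed = citric acid in product, i.e. 249×0.128 = (1−0.532)·E·0.619.
E = 31.872/(0.619×0.468) = 110.02 lb/h.
Recycle V = 0.532×110.02 = 58.531 lb/h.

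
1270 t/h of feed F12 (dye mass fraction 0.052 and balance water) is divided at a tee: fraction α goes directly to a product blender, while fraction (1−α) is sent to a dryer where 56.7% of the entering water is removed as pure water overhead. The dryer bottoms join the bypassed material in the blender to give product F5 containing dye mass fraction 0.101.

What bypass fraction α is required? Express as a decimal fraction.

0.097

All 1270×0.052 = 66.04 t/h of dye reaches F5, so F5 = 66.04/0.101 = 653.86 t/h and vapour = 616.14 t/h.
The evaporator receives (1−α)·1270 of feed at 0.948 water and removes 0.567 of that water:
0.567×0.948×(1−α)×1270 = 616.14
(1−α) = 616.14/682.65 = 0.9026;  α = 0.0974.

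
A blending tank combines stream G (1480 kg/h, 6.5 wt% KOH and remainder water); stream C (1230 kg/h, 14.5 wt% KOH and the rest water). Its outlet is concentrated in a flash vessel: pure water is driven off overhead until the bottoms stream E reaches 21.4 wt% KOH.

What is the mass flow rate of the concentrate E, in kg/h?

1283 kg/h

KOH entering = 1480×0.065 + 1230×0.145 = 274.55 kg/h.
All KOH reports to E, so E = 274.55/0.214 = 1282.9 kg/h.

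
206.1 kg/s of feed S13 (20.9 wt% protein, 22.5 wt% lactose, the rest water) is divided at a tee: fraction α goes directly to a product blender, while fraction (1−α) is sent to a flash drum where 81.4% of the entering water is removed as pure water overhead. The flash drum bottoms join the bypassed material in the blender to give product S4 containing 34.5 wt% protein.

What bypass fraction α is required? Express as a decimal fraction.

All 206.1×0.209 = 43.075 kg/s of protein reaches S4, so S4 = 43.075/0.345 = 124.85 kg/s and vapour = 81.245 kg/s.
The evaporator receives (1−α)·206.1 of feed at 0.566 water and removes 0.814 of that water:
0.814×0.566×(1−α)×206.1 = 81.245
(1−α) = 81.245/94.955 = 0.8556;  α = 0.1444.

0.144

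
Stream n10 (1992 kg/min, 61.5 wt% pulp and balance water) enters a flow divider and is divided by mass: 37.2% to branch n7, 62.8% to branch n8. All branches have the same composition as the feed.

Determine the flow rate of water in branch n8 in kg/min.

Branch n8 total = 0.628×1992 = 1251 kg/min.
water in n8 = 0.385×1251 = 481.63 kg/min.

481.6 kg/min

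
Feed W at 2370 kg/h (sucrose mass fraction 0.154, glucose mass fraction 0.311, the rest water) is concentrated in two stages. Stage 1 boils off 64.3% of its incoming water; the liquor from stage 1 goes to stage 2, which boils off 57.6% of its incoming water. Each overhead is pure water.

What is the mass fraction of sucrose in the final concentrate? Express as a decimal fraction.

water in feed = 2370×0.535 = 1268 kg/h.
After stage 1: water left = (1−0.643)×1268 = 452.66; stream total = 1554.7 kg/h.
After stage 2: water left = (1−0.576)×452.66 = 191.93; final concentrate = 1294 kg/h.
sucrose fraction = 364.98/1294 = 0.282.

0.282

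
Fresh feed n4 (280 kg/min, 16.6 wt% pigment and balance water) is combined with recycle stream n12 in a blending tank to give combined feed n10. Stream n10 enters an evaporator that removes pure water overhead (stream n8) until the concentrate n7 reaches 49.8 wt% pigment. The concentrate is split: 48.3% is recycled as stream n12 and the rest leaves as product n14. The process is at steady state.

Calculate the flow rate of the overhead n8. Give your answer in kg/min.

186.7 kg/min

Overall pigment balance (none leaves overhead): pigment in fresh feed = pigment in product, i.e. 280×0.166 = (1−0.483)·n7·0.498.
n7 = 46.48/(0.498×0.517) = 180.53 kg/min.
Recycle n12 = 0.483×180.53 = 87.195 kg/min.
Combined feed n10 = 280 + 87.195 = 367.2 kg/min.
Overhead n8 = n10 − n7 = 367.2 − 180.53 = 186.67 kg/min.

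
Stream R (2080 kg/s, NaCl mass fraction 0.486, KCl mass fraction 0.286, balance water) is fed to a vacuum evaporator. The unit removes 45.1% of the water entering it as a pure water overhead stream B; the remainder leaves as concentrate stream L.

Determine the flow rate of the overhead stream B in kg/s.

water entering = 2080×0.228 = 474.24 kg/s; overhead removed = 0.451×474.24 = 213.88 kg/s.

213.9 kg/s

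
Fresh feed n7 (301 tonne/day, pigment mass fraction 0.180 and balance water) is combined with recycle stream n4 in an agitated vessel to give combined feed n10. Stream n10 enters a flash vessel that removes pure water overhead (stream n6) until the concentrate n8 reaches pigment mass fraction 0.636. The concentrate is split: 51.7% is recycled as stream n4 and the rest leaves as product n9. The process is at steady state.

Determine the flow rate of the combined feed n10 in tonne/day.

Overall pigment balance (none leaves overhead): pigment in fresh feed = pigment in product, i.e. 301×0.180 = (1−0.517)·n8·0.636.
n8 = 54.18/(0.636×0.483) = 176.37 tonne/day.
Recycle n4 = 0.517×176.37 = 91.185 tonne/day.
Combined feed n10 = 301 + 91.185 = 392.19 tonne/day.

392.2 tonne/day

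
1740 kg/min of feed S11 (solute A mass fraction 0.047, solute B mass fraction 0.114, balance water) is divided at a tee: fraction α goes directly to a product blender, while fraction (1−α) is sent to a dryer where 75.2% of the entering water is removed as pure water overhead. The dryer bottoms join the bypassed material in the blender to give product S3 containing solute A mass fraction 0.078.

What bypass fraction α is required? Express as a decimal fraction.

All 1740×0.047 = 81.78 kg/min of solute A reaches S3, so S3 = 81.78/0.078 = 1048.5 kg/min and vapour = 691.54 kg/min.
The evaporator receives (1−α)·1740 of feed at 0.839 water and removes 0.752 of that water:
0.752×0.839×(1−α)×1740 = 691.54
(1−α) = 691.54/1097.8 = 0.6299;  α = 0.3701.

0.370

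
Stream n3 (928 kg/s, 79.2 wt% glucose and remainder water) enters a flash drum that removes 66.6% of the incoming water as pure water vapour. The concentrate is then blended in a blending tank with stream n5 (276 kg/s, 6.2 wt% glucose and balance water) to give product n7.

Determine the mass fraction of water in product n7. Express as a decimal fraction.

0.301

Vapour removed = 0.666×0.208×928 = 128.55 kg/s; concentrate = 799.45 kg/s.
water reaching the mixer = 64.47 (from concentrate) + 276×0.938 = 323.36 kg/s.
Product flow = 799.45 + 276 = 1075.4 kg/s; water fraction = 0.301.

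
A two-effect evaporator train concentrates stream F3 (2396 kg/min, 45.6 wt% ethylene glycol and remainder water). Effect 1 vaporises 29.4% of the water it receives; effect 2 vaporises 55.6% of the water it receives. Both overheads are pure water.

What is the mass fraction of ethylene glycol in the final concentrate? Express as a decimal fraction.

0.7278

water in feed = 2396×0.544 = 1303.4 kg/min.
After stage 1: water left = (1−0.294)×1303.4 = 920.22; stream total = 2012.8 kg/min.
After stage 2: water left = (1−0.556)×920.22 = 408.58; final concentrate = 1501.2 kg/min.
ethylene glycol fraction = 1092.6/1501.2 = 0.7278.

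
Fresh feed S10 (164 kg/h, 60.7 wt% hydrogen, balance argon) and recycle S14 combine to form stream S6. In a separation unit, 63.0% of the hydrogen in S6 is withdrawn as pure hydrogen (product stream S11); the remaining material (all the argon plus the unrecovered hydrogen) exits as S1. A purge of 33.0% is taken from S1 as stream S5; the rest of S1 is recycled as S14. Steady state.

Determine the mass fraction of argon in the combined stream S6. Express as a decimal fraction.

0.5961

argon enters only via S10 and leaves only via the purge: 164×0.393 = 0.330×(argon in S1), and the separation unit passes all argon, so argon in S6 = argon in S1 = 195.31 kg/h.
hydrogen in S6: m_A = 164×0.607 + (1−0.330)·(1−0.630)·m_A, so m_A = 99.548/0.7521 = 132.36 kg/h.
S6 = 132.36 + 195.31 = 327.67 kg/h.
argon fraction in S6 = 195.31/327.67 = 0.5961.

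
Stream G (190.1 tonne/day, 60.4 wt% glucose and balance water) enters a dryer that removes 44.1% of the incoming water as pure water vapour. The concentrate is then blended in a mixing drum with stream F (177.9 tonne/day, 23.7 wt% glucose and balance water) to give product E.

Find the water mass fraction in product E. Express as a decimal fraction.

Vapour removed = 0.441×0.396×190.1 = 33.198 tonne/day; concentrate = 156.9 tonne/day.
water reaching the mixer = 42.081 (from concentrate) + 177.9×0.763 = 177.82 tonne/day.
Product flow = 156.9 + 177.9 = 334.8 tonne/day; water fraction = 0.531.

0.531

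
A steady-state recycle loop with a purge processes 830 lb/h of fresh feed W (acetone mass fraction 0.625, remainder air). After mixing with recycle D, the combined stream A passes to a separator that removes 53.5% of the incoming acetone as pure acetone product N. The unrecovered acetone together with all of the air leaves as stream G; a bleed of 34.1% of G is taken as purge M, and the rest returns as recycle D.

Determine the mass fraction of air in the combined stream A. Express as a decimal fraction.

air enters only via W and leaves only via the purge: 830×0.375 = 0.341×(air in G), and the separator passes all air, so air in A = air in G = 912.76 lb/h.
acetone in A: m_A = 830×0.625 + (1−0.341)·(1−0.535)·m_A, so m_A = 518.75/0.6936 = 747.95 lb/h.
A = 747.95 + 912.76 = 1660.7 lb/h.
air fraction in A = 912.76/1660.7 = 0.550.

0.550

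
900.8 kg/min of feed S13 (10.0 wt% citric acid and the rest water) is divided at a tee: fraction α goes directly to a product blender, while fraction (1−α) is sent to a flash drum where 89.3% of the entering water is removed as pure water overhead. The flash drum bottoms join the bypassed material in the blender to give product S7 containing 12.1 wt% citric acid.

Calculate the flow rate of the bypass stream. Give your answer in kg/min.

All 900.8×0.100 = 90.08 kg/min of citric acid reaches S7, so S7 = 90.08/0.121 = 744.46 kg/min and vapour = 156.34 kg/min.
The evaporator receives (1−α)·900.8 of feed at 0.900 water and removes 0.893 of that water:
0.893×0.900×(1−α)×900.8 = 156.34
(1−α) = 156.34/723.97 = 0.2159;  α = 0.7841.
Bypass flow = 0.7841×900.8 = 706.28 kg/min.

706.3 kg/min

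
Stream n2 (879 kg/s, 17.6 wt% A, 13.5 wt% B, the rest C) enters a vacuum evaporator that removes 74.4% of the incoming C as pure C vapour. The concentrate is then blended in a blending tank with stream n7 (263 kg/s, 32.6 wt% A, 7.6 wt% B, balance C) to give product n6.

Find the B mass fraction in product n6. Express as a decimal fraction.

Vapour removed = 0.744×0.689×879 = 450.59 kg/s; concentrate = 428.41 kg/s.
B reaching the mixer = 118.67 (from concentrate) + 263×0.076 = 138.65 kg/s.
Product flow = 428.41 + 263 = 691.41 kg/s; B fraction = 0.201.

0.201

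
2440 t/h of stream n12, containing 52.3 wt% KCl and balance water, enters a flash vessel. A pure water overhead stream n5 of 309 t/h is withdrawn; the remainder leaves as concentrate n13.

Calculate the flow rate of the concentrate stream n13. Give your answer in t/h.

2131 t/h

Concentrate = 2440 − 309 = 2131 t/h.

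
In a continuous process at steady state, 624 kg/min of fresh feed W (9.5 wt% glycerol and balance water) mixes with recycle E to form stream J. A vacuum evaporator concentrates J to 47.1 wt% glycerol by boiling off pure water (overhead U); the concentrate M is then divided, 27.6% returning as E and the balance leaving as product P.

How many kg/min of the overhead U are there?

Overall glycerol balance (none leaves overhead): glycerol in fresh feed = glycerol in product, i.e. 624×0.095 = (1−0.276)·M·0.471.
M = 59.28/(0.471×0.724) = 173.84 kg/min.
Recycle E = 0.276×173.84 = 47.98 kg/min.
Combined feed J = 624 + 47.98 = 671.98 kg/min.
Overhead U = J − M = 671.98 − 173.84 = 498.14 kg/min.

498.1 kg/min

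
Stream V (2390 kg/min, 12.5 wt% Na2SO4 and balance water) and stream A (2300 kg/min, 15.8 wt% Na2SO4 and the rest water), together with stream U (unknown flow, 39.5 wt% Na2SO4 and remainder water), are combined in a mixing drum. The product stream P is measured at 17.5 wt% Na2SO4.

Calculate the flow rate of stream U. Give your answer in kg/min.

720.9 kg/min

Let U be the unknown flow. Total out = 4690 + U.
Na2SO4 balance: 662.15 + 0.395·U = 0.175·(4690 + U)
(0.395 − 0.175)·U = 0.175×4690 − 662.15 = 158.6
U = 158.6 / 0.220 = 720.91 kg/min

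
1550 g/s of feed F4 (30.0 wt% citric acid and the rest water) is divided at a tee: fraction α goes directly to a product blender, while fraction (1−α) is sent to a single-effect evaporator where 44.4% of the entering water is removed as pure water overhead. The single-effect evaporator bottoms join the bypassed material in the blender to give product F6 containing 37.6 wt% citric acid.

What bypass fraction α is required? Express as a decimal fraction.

All 1550×0.300 = 465 g/s of citric acid reaches F6, so F6 = 465/0.376 = 1236.7 g/s and vapour = 313.3 g/s.
The evaporator receives (1−α)·1550 of feed at 0.700 water and removes 0.444 of that water:
0.444×0.700×(1−α)×1550 = 313.3
(1−α) = 313.3/481.74 = 0.6503;  α = 0.3497.

0.350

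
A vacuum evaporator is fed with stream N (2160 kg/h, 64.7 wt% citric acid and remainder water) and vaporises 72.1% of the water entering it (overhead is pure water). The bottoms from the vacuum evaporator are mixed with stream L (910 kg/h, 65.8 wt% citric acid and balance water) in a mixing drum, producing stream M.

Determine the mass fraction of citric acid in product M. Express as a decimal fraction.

Vapour removed = 0.721×0.353×2160 = 549.75 kg/h; concentrate = 1610.3 kg/h.
citric acid reaching the mixer = 1397.5 (from concentrate) + 910×0.658 = 1996.3 kg/h.
Product flow = 1610.3 + 910 = 2520.3 kg/h; citric acid fraction = 0.792.

0.792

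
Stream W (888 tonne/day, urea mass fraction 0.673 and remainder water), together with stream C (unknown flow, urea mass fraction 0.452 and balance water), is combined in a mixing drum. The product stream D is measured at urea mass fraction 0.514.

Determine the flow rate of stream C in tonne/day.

2277 tonne/day

Let C be the unknown flow. Total out = 888 + C.
urea balance: 597.62 + 0.452·C = 0.514·(888 + C)
(0.452 − 0.514)·C = 0.514×888 − 597.62 = -141.19
C = -141.19 / -0.062 = 2277.3 tonne/day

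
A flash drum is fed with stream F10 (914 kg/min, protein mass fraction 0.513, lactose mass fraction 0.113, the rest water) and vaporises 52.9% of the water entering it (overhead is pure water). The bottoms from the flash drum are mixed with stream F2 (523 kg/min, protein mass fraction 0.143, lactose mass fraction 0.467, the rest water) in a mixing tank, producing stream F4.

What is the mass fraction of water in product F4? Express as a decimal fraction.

Vapour removed = 0.529×0.374×914 = 180.83 kg/min; concentrate = 733.17 kg/min.
water reaching the mixer = 161 (from concentrate) + 523×0.390 = 364.97 kg/min.
Product flow = 733.17 + 523 = 1256.2 kg/min; water fraction = 0.291.

0.291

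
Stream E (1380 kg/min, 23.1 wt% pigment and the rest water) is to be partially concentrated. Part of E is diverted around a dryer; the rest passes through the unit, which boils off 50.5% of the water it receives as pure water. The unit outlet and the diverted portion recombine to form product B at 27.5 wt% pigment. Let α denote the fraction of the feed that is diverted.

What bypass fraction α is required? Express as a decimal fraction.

All 1380×0.231 = 318.78 kg/min of pigment reaches B, so B = 318.78/0.275 = 1159.2 kg/min and vapour = 220.8 kg/min.
The evaporator receives (1−α)·1380 of feed at 0.769 water and removes 0.505 of that water:
0.505×0.769×(1−α)×1380 = 220.8
(1−α) = 220.8/535.92 = 0.4120;  α = 0.5880.

0.588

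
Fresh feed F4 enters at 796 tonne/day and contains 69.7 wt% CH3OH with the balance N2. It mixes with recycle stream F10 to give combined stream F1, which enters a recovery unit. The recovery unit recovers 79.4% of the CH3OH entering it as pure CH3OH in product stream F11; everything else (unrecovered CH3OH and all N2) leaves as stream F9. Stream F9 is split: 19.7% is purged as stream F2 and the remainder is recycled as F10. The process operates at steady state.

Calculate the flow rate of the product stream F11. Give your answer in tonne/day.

CH3OH in F1: m_A = 796×0.697 + (1−0.197)·(1−0.794)·m_A, so m_A = 554.81/0.8346 = 664.78 tonne/day.
Product F11 = 0.794×664.78 = 527.83 tonne/day.

527.8 tonne/day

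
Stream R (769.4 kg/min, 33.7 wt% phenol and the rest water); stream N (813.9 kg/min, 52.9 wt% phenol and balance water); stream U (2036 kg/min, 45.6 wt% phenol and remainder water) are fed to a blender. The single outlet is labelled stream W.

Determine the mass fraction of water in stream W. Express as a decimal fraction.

Total flow out = 769.4 + 813.9 + 2036 = 3619.3 kg/min.
water in = 769.4×0.663 + 813.9×0.471 + 2036×0.544 = 2001 kg/min.
water mass fraction in W = 2001/3619.3 = 0.5529.

0.5529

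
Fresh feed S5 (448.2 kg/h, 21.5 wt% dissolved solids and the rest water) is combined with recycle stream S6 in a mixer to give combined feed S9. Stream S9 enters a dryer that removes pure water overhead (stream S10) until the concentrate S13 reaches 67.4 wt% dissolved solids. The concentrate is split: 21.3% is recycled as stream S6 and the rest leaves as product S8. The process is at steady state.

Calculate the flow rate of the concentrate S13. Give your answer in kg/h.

Overall dissolved solids balance (none leaves overhead): dissolved solids in fresh feed = dissolved solids in product, i.e. 448.2×0.215 = (1−0.213)·S13·0.674.
S13 = 96.363/(0.674×0.787) = 181.67 kg/h.

181.7 kg/h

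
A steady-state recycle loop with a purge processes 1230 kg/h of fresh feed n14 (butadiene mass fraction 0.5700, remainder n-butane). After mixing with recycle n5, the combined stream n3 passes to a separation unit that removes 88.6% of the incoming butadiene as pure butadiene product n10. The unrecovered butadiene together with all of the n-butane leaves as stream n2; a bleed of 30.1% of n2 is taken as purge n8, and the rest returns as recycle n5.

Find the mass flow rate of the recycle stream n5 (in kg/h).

1289 kg/h

n-butane enters only via n14 and leaves only via the purge: 1230×0.430 = 0.301×(n-butane in n2), and the separation unit passes all n-butane, so n-butane in n3 = n-butane in n2 = 1757.1 kg/h.
butadiene in n3: m_A = 1230×0.570 + (1−0.301)·(1−0.886)·m_A, so m_A = 701.1/0.9203 = 761.81 kg/h.
n2 = (1−0.886)×761.81 + 1757.1 = 1844 kg/h.
Recycle n5 = (1−0.301)×1844 = 1288.9 kg/h.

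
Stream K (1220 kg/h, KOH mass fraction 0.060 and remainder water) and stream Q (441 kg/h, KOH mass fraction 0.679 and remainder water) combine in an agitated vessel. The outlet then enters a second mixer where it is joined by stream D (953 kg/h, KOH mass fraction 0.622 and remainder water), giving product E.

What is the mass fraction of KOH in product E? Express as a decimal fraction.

Overall, product flow = 2614 kg/h.
KOH in = 1220×0.060 + 441×0.679 + 953×0.622 = 965.4 kg/h.
KOH fraction in E = 0.369.

0.369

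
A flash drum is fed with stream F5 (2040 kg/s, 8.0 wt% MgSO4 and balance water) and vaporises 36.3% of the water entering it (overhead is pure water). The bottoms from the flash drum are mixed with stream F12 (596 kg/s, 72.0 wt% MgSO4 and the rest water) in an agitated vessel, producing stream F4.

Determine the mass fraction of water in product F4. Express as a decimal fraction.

Vapour removed = 0.363×0.920×2040 = 681.28 kg/s; concentrate = 1358.7 kg/s.
water reaching the mixer = 1195.5 (from concentrate) + 596×0.280 = 1362.4 kg/s.
Product flow = 1358.7 + 596 = 1954.7 kg/s; water fraction = 0.6970.

0.6970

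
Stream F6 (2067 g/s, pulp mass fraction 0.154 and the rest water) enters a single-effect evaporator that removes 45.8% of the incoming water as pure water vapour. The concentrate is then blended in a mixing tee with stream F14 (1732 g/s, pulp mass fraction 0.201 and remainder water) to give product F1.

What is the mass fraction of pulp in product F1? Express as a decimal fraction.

Vapour removed = 0.458×0.846×2067 = 800.9 g/s; concentrate = 1266.1 g/s.
pulp reaching the mixer = 318.32 (from concentrate) + 1732×0.201 = 666.45 g/s.
Product flow = 1266.1 + 1732 = 2998.1 g/s; pulp fraction = 0.222.

0.222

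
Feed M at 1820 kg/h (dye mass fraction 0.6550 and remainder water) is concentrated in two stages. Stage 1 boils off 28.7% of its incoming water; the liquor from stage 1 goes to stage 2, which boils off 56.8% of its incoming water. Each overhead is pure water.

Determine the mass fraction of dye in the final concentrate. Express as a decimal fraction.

0.8604

water in feed = 1820×0.345 = 627.9 kg/h.
After stage 1: water left = (1−0.287)×627.9 = 447.69; stream total = 1639.8 kg/h.
After stage 2: water left = (1−0.568)×447.69 = 193.4; final concentrate = 1385.5 kg/h.
dye fraction = 1192.1/1385.5 = 0.8604.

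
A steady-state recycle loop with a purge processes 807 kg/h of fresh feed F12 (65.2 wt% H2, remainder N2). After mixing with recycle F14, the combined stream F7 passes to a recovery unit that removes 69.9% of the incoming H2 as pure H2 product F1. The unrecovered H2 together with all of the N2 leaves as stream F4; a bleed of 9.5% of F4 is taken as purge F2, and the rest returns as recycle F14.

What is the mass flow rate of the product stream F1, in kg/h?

H2 in F7: m_A = 807×0.652 + (1−0.095)·(1−0.699)·m_A, so m_A = 526.16/0.7276 = 723.16 kg/h.
Product F1 = 0.699×723.16 = 505.49 kg/h.

505.5 kg/h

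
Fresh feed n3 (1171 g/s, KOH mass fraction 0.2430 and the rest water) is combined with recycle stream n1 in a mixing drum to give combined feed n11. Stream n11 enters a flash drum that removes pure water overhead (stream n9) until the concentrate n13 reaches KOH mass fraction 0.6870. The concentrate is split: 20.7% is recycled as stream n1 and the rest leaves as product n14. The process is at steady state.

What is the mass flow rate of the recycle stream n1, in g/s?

Overall KOH balance (none leaves overhead): KOH in fresh feed = KOH in product, i.e. 1171×0.243 = (1−0.207)·n13·0.687.
n13 = 284.55/(0.687×0.793) = 522.32 g/s.
Recycle n1 = 0.207×522.32 = 108.12 g/s.

108.1 g/s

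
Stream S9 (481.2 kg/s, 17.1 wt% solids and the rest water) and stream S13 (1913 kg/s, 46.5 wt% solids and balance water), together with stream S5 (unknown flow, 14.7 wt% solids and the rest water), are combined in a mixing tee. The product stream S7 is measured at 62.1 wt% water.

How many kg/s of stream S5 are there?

Let S5 be the unknown flow. Total out = 2394.2 + S5.
water balance: 1422.4 + 0.853·S5 = 0.621·(2394.2 + S5)
(0.853 − 0.621)·S5 = 0.621×2394.2 − 1422.4 = 64.428
S5 = 64.428 / 0.232 = 277.71 kg/s

277.7 kg/s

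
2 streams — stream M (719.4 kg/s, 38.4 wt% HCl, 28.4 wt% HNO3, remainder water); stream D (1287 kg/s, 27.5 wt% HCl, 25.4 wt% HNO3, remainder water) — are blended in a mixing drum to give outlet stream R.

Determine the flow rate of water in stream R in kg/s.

water out = water in = 719.4×0.332 + 1287×0.471 = 845.02 kg/s.

845 kg/s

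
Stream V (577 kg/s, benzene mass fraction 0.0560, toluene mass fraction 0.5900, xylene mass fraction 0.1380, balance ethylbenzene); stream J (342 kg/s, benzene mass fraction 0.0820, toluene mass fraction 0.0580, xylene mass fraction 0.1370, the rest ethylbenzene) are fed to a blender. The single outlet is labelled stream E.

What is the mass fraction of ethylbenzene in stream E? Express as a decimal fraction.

0.4047

Total flow out = 577 + 342 = 919 kg/s.
ethylbenzene in = 577×0.216 + 342×0.723 = 371.9 kg/s.
ethylbenzene mass fraction in E = 371.9/919 = 0.4047.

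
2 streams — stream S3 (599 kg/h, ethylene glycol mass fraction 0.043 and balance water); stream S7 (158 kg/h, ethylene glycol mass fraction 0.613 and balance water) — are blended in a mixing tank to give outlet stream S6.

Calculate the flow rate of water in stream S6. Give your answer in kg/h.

water out = water in = 599×0.957 + 158×0.387 = 634.39 kg/h.

634.4 kg/h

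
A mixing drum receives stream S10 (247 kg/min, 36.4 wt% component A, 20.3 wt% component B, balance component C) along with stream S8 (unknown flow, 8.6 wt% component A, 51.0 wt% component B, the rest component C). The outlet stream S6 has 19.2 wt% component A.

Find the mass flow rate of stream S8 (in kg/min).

400.8 kg/min

Let S8 be the unknown flow. Total out = 247 + S8.
component A balance: 89.908 + 0.086·S8 = 0.192·(247 + S8)
(0.086 − 0.192)·S8 = 0.192×247 − 89.908 = -42.484
S8 = -42.484 / -0.106 = 400.79 kg/min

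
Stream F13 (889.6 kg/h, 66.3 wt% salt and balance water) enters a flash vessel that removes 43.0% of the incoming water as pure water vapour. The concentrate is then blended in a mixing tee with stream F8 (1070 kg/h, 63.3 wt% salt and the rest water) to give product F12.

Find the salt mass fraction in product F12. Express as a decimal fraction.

0.6922

Vapour removed = 0.430×0.337×889.6 = 128.91 kg/h; concentrate = 760.69 kg/h.
salt reaching the mixer = 589.8 (from concentrate) + 1070×0.633 = 1267.1 kg/h.
Product flow = 760.69 + 1070 = 1830.7 kg/h; salt fraction = 0.6922.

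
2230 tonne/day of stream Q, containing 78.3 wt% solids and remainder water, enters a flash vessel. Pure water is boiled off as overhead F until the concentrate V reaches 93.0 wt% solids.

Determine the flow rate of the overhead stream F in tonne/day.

352.5 tonne/day

solids is conserved: 2230×0.783 = 1746.1 tonne/day all reports to the concentrate.
Concentrate = 1746.1/(target fraction) = 1877.5 tonne/day.
Overhead = 2230 − 1877.5 = 352.48 tonne/day.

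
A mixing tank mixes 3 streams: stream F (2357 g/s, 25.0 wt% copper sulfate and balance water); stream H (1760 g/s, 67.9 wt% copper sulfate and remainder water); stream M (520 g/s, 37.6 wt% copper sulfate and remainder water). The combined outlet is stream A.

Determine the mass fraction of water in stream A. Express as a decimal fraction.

0.5730

Total flow out = 2357 + 1760 + 520 = 4637 g/s.
water in = 2357×0.750 + 1760×0.321 + 520×0.624 = 2657.2 g/s.
water mass fraction in A = 2657.2/4637 = 0.5730.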